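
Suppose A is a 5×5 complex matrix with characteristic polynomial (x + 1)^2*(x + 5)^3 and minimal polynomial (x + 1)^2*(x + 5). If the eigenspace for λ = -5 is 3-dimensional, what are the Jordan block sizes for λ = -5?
Block sizes for λ = -5: [1, 1, 1]

Step 1 — from the characteristic polynomial, algebraic multiplicity of λ = -5 is 3. From dim ker(A − (-5)·I) = 3, there are exactly 3 Jordan blocks for λ = -5.
Step 2 — from the minimal polynomial, the factor (x + 5) tells us the largest block for λ = -5 has size 1.
Step 3 — with total size 3, 3 blocks, and largest block 1, the block sizes (in nonincreasing order) are [1, 1, 1].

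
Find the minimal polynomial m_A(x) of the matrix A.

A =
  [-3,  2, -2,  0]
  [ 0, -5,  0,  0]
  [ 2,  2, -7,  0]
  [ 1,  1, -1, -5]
x^2 + 10*x + 25

The characteristic polynomial is χ_A(x) = (x + 5)^4, so the eigenvalues are known. The minimal polynomial is
  m_A(x) = Π_λ (x − λ)^{k_λ}
where k_λ is the size of the *largest* Jordan block for λ (equivalently, the smallest k with (A − λI)^k v = 0 for every generalised eigenvector v of λ).

  λ = -5: largest Jordan block has size 2, contributing (x + 5)^2

So m_A(x) = (x + 5)^2 = x^2 + 10*x + 25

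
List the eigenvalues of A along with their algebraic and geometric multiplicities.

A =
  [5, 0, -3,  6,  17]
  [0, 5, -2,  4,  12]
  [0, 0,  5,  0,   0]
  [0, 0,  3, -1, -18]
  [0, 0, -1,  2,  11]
λ = 5: alg = 5, geom = 3

Step 1 — factor the characteristic polynomial to read off the algebraic multiplicities:
  χ_A(x) = (x - 5)^5

Step 2 — compute geometric multiplicities via the rank-nullity identity g(λ) = n − rank(A − λI):
  rank(A − (5)·I) = 2, so dim ker(A − (5)·I) = n − 2 = 3

Summary:
  λ = 5: algebraic multiplicity = 5, geometric multiplicity = 3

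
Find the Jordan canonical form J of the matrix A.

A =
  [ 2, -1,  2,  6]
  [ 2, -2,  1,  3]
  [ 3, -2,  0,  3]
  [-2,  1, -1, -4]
J_3(-1) ⊕ J_1(-1)

The characteristic polynomial is
  det(x·I − A) = x^4 + 4*x^3 + 6*x^2 + 4*x + 1 = (x + 1)^4

Eigenvalues and multiplicities (the geometric multiplicity of λ is n − rank(A − λI), which equals the number of Jordan blocks for λ):
  λ = -1: algebraic multiplicity = 4, geometric multiplicity = 2

Determining the block sizes for each eigenvalue:
  λ = -1: with am = 4 and gm = 2, the partition is not yet determined (e.g. several partitions of 4 into 2 parts exist). Let N = A − (-1)·I. Computing rank(N^1) = 2, rank(N^2) = 1, rank(N^3) = 0; the number of blocks of size ≥ j is rank(N^{j−1}) − rank(N^j), giving [2, 1, 1]. So we have 1 block(s) of size 3, 1 block(s) of size 1 → block sizes [3, 1]

Assembling the blocks gives a Jordan form
J =
  [-1,  1,  0,  0]
  [ 0, -1,  1,  0]
  [ 0,  0, -1,  0]
  [ 0,  0,  0, -1]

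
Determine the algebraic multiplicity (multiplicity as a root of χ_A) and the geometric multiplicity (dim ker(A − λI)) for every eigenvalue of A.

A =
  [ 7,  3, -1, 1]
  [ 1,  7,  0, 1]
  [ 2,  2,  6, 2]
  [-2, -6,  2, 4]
λ = 6: alg = 4, geom = 2

Step 1 — factor the characteristic polynomial to read off the algebraic multiplicities:
  χ_A(x) = (x - 6)^4

Step 2 — compute geometric multiplicities via the rank-nullity identity g(λ) = n − rank(A − λI):
  rank(A − (6)·I) = 2, so dim ker(A − (6)·I) = n − 2 = 2

Summary:
  λ = 6: algebraic multiplicity = 4, geometric multiplicity = 2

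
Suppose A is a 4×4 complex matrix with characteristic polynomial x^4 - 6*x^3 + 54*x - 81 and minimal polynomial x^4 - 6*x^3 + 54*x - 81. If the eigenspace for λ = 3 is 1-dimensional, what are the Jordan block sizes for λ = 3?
Block sizes for λ = 3: [3]

Step 1 — from the characteristic polynomial, algebraic multiplicity of λ = 3 is 3. From dim ker(A − (3)·I) = 1, there are exactly 1 Jordan blocks for λ = 3.
Step 2 — from the minimal polynomial, the factor (x − 3)^3 tells us the largest block for λ = 3 has size 3.
Step 3 — with total size 3, 1 blocks, and largest block 3, the block sizes (in nonincreasing order) are [3].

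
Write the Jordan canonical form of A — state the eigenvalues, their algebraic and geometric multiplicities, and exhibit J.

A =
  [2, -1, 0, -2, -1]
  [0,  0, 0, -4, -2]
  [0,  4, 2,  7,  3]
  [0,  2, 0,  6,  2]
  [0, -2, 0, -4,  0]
J_2(2) ⊕ J_2(2) ⊕ J_1(2)

The characteristic polynomial is
  det(x·I − A) = x^5 - 10*x^4 + 40*x^3 - 80*x^2 + 80*x - 32 = (x - 2)^5

Eigenvalues and multiplicities (the geometric multiplicity of λ is n − rank(A − λI), which equals the number of Jordan blocks for λ):
  λ = 2: algebraic multiplicity = 5, geometric multiplicity = 3

Determining the block sizes for each eigenvalue:
  λ = 2: with am = 5 and gm = 3, the partition is not yet determined (e.g. several partitions of 5 into 3 parts exist). Let N = A − (2)·I. Computing rank(N^1) = 2, rank(N^2) = 0; the number of blocks of size ≥ j is rank(N^{j−1}) − rank(N^j), giving [3, 2]. So we have 2 block(s) of size 2, 1 block(s) of size 1 → block sizes [2, 2, 1]

Assembling the blocks gives a Jordan form
J =
  [2, 1, 0, 0, 0]
  [0, 2, 0, 0, 0]
  [0, 0, 2, 1, 0]
  [0, 0, 0, 2, 0]
  [0, 0, 0, 0, 2]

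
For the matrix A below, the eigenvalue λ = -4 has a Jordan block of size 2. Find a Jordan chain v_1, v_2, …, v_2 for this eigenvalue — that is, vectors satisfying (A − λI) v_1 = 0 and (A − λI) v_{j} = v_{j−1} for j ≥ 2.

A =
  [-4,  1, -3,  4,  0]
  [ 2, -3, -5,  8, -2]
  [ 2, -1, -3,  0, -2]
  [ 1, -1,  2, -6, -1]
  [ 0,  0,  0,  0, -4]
A Jordan chain for λ = -4 of length 2:
v_1 = (0, 2, 2, 1, 0)ᵀ
v_2 = (1, 0, 0, 0, 0)ᵀ

Let N = A − (-4)·I. We want v_2 with N^2 v_2 = 0 but N^1 v_2 ≠ 0; then v_{j-1} := N · v_j for j = 2, …, 2.

Pick v_2 = (1, 0, 0, 0, 0)ᵀ.
Then v_1 = N · v_2 = (0, 2, 2, 1, 0)ᵀ.

Sanity check: (A − (-4)·I) v_1 = (0, 0, 0, 0, 0)ᵀ = 0. ✓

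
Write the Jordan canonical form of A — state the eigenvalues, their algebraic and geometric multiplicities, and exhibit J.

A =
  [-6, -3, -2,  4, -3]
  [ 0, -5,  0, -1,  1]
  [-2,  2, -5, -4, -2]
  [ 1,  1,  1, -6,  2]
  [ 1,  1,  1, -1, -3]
J_3(-5) ⊕ J_2(-5)

The characteristic polynomial is
  det(x·I − A) = x^5 + 25*x^4 + 250*x^3 + 1250*x^2 + 3125*x + 3125 = (x + 5)^5

Eigenvalues and multiplicities (the geometric multiplicity of λ is n − rank(A − λI), which equals the number of Jordan blocks for λ):
  λ = -5: algebraic multiplicity = 5, geometric multiplicity = 2

Determining the block sizes for each eigenvalue:
  λ = -5: with am = 5 and gm = 2, the partition is not yet determined (e.g. several partitions of 5 into 2 parts exist). Let N = A − (-5)·I. Computing rank(N^1) = 3, rank(N^2) = 1, rank(N^3) = 0; the number of blocks of size ≥ j is rank(N^{j−1}) − rank(N^j), giving [2, 2, 1]. So we have 1 block(s) of size 3, 1 block(s) of size 2 → block sizes [3, 2]

Assembling the blocks gives a Jordan form
J =
  [-5,  1,  0,  0,  0]
  [ 0, -5,  1,  0,  0]
  [ 0,  0, -5,  0,  0]
  [ 0,  0,  0, -5,  1]
  [ 0,  0,  0,  0, -5]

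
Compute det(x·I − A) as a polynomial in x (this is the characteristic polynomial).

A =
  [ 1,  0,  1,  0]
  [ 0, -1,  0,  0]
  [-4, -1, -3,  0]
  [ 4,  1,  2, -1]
x^4 + 4*x^3 + 6*x^2 + 4*x + 1

Expanding det(x·I − A) (e.g. by cofactor expansion or by noting that A is similar to its Jordan form J, which has the same characteristic polynomial as A) gives
  χ_A(x) = x^4 + 4*x^3 + 6*x^2 + 4*x + 1
which factors as (x + 1)^4. The eigenvalues (with algebraic multiplicities) are λ = -1 with multiplicity 4.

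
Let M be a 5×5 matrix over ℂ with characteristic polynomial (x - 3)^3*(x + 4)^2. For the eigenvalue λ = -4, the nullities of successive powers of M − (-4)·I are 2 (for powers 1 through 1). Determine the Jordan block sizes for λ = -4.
Block sizes for λ = -4: [1, 1]

From the dimensions of kernels of powers, the number of Jordan blocks of size at least j is d_j − d_{j−1} where d_j = dim ker(N^j) (with d_0 = 0). Computing the differences gives [2].
The number of blocks of size exactly k is (#blocks of size ≥ k) − (#blocks of size ≥ k + 1), so the partition is: 2 block(s) of size 1.
In nonincreasing order the block sizes are [1, 1].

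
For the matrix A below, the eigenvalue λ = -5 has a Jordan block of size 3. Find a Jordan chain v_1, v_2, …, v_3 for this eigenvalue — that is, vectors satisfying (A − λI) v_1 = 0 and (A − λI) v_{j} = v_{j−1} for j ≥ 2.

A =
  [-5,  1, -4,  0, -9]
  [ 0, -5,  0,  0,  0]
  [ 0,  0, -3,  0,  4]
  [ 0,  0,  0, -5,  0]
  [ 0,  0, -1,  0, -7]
A Jordan chain for λ = -5 of length 3:
v_1 = (1, 0, 0, 0, 0)ᵀ
v_2 = (-4, 0, 2, 0, -1)ᵀ
v_3 = (0, 0, 1, 0, 0)ᵀ

Let N = A − (-5)·I. We want v_3 with N^3 v_3 = 0 but N^2 v_3 ≠ 0; then v_{j-1} := N · v_j for j = 3, …, 2.

Pick v_3 = (0, 0, 1, 0, 0)ᵀ.
Then v_2 = N · v_3 = (-4, 0, 2, 0, -1)ᵀ.
Then v_1 = N · v_2 = (1, 0, 0, 0, 0)ᵀ.

Sanity check: (A − (-5)·I) v_1 = (0, 0, 0, 0, 0)ᵀ = 0. ✓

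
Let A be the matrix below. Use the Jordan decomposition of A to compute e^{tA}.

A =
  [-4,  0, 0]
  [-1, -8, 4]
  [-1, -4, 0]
e^{tA} =
  [exp(-4*t), 0, 0]
  [-t*exp(-4*t), -4*t*exp(-4*t) + exp(-4*t), 4*t*exp(-4*t)]
  [-t*exp(-4*t), -4*t*exp(-4*t), 4*t*exp(-4*t) + exp(-4*t)]

Strategy: write A = P · J · P⁻¹ where J is a Jordan canonical form, so e^{tA} = P · e^{tJ} · P⁻¹, and e^{tJ} can be computed block-by-block.

A has Jordan form
J =
  [-4,  1,  0]
  [ 0, -4,  0]
  [ 0,  0, -4]
(up to reordering of blocks).

Per-block formulas:
  For a 1×1 block at λ = -4: exp(t · [-4]) = [e^(-4t)].
  For a 2×2 Jordan block J_2(-4): exp(t · J_2(-4)) = e^(-4t)·(I + t·N), where N is the 2×2 nilpotent shift.

After assembling e^{tJ} and conjugating by P, we get:

e^{tA} =
  [exp(-4*t), 0, 0]
  [-t*exp(-4*t), -4*t*exp(-4*t) + exp(-4*t), 4*t*exp(-4*t)]
  [-t*exp(-4*t), -4*t*exp(-4*t), 4*t*exp(-4*t) + exp(-4*t)]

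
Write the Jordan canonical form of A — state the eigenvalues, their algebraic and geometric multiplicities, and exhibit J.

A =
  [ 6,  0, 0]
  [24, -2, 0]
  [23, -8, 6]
J_1(-2) ⊕ J_2(6)

The characteristic polynomial is
  det(x·I − A) = x^3 - 10*x^2 + 12*x + 72 = (x - 6)^2*(x + 2)

Eigenvalues and multiplicities (the geometric multiplicity of λ is n − rank(A − λI), which equals the number of Jordan blocks for λ):
  λ = -2: algebraic multiplicity = 1, geometric multiplicity = 1
  λ = 6: algebraic multiplicity = 2, geometric multiplicity = 1

Determining the block sizes for each eigenvalue:
  λ = -2: one block (gm = 1), so the single block has size am = 1 → block sizes [1]
  λ = 6: one block (gm = 1), so the single block has size am = 2 → block sizes [2]

Assembling the blocks gives a Jordan form
J =
  [-2, 0, 0]
  [ 0, 6, 1]
  [ 0, 0, 6]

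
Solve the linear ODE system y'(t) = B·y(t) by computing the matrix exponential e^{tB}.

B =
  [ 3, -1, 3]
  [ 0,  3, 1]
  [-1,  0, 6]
e^{tB} =
  [-t^2*exp(4*t) - t*exp(4*t) + exp(4*t), t^2*exp(4*t) - t*exp(4*t), t^2*exp(4*t) + 3*t*exp(4*t)]
  [-t^2*exp(4*t)/2, t^2*exp(4*t)/2 - t*exp(4*t) + exp(4*t), t^2*exp(4*t)/2 + t*exp(4*t)]
  [-t^2*exp(4*t)/2 - t*exp(4*t), t^2*exp(4*t)/2, t^2*exp(4*t)/2 + 2*t*exp(4*t) + exp(4*t)]

Strategy: write B = P · J · P⁻¹ where J is a Jordan canonical form, so e^{tB} = P · e^{tJ} · P⁻¹, and e^{tJ} can be computed block-by-block.

B has Jordan form
J =
  [4, 1, 0]
  [0, 4, 1]
  [0, 0, 4]
(up to reordering of blocks).

Per-block formulas:
  For a 3×3 Jordan block J_3(4): exp(t · J_3(4)) = e^(4t)·(I + t·N + (t^2/2)·N^2), where N is the 3×3 nilpotent shift.

After assembling e^{tJ} and conjugating by P, we get:

e^{tB} =
  [-t^2*exp(4*t) - t*exp(4*t) + exp(4*t), t^2*exp(4*t) - t*exp(4*t), t^2*exp(4*t) + 3*t*exp(4*t)]
  [-t^2*exp(4*t)/2, t^2*exp(4*t)/2 - t*exp(4*t) + exp(4*t), t^2*exp(4*t)/2 + t*exp(4*t)]
  [-t^2*exp(4*t)/2 - t*exp(4*t), t^2*exp(4*t)/2, t^2*exp(4*t)/2 + 2*t*exp(4*t) + exp(4*t)]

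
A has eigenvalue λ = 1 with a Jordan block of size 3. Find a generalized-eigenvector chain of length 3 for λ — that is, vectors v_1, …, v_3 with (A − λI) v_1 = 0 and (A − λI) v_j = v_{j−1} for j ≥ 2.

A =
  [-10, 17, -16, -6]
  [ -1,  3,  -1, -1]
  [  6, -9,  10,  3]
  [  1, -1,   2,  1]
A Jordan chain for λ = 1 of length 3:
v_1 = (2, 2, 0, 2)ᵀ
v_2 = (-11, -1, 6, 1)ᵀ
v_3 = (1, 0, 0, 0)ᵀ

Let N = A − (1)·I. We want v_3 with N^3 v_3 = 0 but N^2 v_3 ≠ 0; then v_{j-1} := N · v_j for j = 3, …, 2.

Pick v_3 = (1, 0, 0, 0)ᵀ.
Then v_2 = N · v_3 = (-11, -1, 6, 1)ᵀ.
Then v_1 = N · v_2 = (2, 2, 0, 2)ᵀ.

Sanity check: (A − (1)·I) v_1 = (0, 0, 0, 0)ᵀ = 0. ✓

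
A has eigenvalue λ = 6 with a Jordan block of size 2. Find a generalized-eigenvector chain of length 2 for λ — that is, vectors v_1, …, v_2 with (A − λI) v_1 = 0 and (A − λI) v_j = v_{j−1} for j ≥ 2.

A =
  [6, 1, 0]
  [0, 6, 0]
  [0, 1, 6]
A Jordan chain for λ = 6 of length 2:
v_1 = (1, 0, 1)ᵀ
v_2 = (0, 1, 0)ᵀ

Let N = A − (6)·I. We want v_2 with N^2 v_2 = 0 but N^1 v_2 ≠ 0; then v_{j-1} := N · v_j for j = 2, …, 2.

Pick v_2 = (0, 1, 0)ᵀ.
Then v_1 = N · v_2 = (1, 0, 1)ᵀ.

Sanity check: (A − (6)·I) v_1 = (0, 0, 0)ᵀ = 0. ✓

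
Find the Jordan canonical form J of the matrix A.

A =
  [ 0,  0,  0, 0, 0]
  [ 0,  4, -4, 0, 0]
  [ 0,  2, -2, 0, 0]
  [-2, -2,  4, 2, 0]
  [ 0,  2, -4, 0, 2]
J_1(0) ⊕ J_1(0) ⊕ J_1(2) ⊕ J_1(2) ⊕ J_1(2)

The characteristic polynomial is
  det(x·I − A) = x^5 - 6*x^4 + 12*x^3 - 8*x^2 = x^2*(x - 2)^3

Eigenvalues and multiplicities (the geometric multiplicity of λ is n − rank(A − λI), which equals the number of Jordan blocks for λ):
  λ = 0: algebraic multiplicity = 2, geometric multiplicity = 2
  λ = 2: algebraic multiplicity = 3, geometric multiplicity = 3

Determining the block sizes for each eigenvalue:
  λ = 0: gm = am = 2, so every block has size 1 → block sizes [1, 1]
  λ = 2: gm = am = 3, so every block has size 1 → block sizes [1, 1, 1]

Assembling the blocks gives a Jordan form
J =
  [0, 0, 0, 0, 0]
  [0, 0, 0, 0, 0]
  [0, 0, 2, 0, 0]
  [0, 0, 0, 2, 0]
  [0, 0, 0, 0, 2]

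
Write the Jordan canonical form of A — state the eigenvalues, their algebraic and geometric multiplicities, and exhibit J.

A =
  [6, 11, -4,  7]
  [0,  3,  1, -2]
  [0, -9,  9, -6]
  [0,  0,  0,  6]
J_3(6) ⊕ J_1(6)

The characteristic polynomial is
  det(x·I − A) = x^4 - 24*x^3 + 216*x^2 - 864*x + 1296 = (x - 6)^4

Eigenvalues and multiplicities (the geometric multiplicity of λ is n − rank(A − λI), which equals the number of Jordan blocks for λ):
  λ = 6: algebraic multiplicity = 4, geometric multiplicity = 2

Determining the block sizes for each eigenvalue:
  λ = 6: with am = 4 and gm = 2, the partition is not yet determined (e.g. several partitions of 4 into 2 parts exist). Let N = A − (6)·I. Computing rank(N^1) = 2, rank(N^2) = 1, rank(N^3) = 0; the number of blocks of size ≥ j is rank(N^{j−1}) − rank(N^j), giving [2, 1, 1]. So we have 1 block(s) of size 3, 1 block(s) of size 1 → block sizes [3, 1]

Assembling the blocks gives a Jordan form
J =
  [6, 1, 0, 0]
  [0, 6, 1, 0]
  [0, 0, 6, 0]
  [0, 0, 0, 6]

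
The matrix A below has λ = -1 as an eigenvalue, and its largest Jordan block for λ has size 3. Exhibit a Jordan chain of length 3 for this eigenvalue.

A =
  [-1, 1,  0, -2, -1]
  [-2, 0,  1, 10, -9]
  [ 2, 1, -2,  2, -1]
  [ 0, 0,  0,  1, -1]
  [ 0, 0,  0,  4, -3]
A Jordan chain for λ = -1 of length 3:
v_1 = (-2, 0, -4, 0, 0)ᵀ
v_2 = (0, -2, 2, 0, 0)ᵀ
v_3 = (1, 0, 0, 0, 0)ᵀ

Let N = A − (-1)·I. We want v_3 with N^3 v_3 = 0 but N^2 v_3 ≠ 0; then v_{j-1} := N · v_j for j = 3, …, 2.

Pick v_3 = (1, 0, 0, 0, 0)ᵀ.
Then v_2 = N · v_3 = (0, -2, 2, 0, 0)ᵀ.
Then v_1 = N · v_2 = (-2, 0, -4, 0, 0)ᵀ.

Sanity check: (A − (-1)·I) v_1 = (0, 0, 0, 0, 0)ᵀ = 0. ✓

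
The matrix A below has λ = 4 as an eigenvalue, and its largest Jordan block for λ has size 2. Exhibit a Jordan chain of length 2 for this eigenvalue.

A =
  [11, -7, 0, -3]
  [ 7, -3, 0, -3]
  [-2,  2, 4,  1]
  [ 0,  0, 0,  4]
A Jordan chain for λ = 4 of length 2:
v_1 = (7, 7, -2, 0)ᵀ
v_2 = (1, 0, 0, 0)ᵀ

Let N = A − (4)·I. We want v_2 with N^2 v_2 = 0 but N^1 v_2 ≠ 0; then v_{j-1} := N · v_j for j = 2, …, 2.

Pick v_2 = (1, 0, 0, 0)ᵀ.
Then v_1 = N · v_2 = (7, 7, -2, 0)ᵀ.

Sanity check: (A − (4)·I) v_1 = (0, 0, 0, 0)ᵀ = 0. ✓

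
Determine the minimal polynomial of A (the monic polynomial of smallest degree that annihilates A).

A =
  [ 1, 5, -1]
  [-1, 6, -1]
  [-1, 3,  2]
x^3 - 9*x^2 + 27*x - 27

The characteristic polynomial is χ_A(x) = (x - 3)^3, so the eigenvalues are known. The minimal polynomial is
  m_A(x) = Π_λ (x − λ)^{k_λ}
where k_λ is the size of the *largest* Jordan block for λ (equivalently, the smallest k with (A − λI)^k v = 0 for every generalised eigenvector v of λ).

  λ = 3: largest Jordan block has size 3, contributing (x − 3)^3

So m_A(x) = (x - 3)^3 = x^3 - 9*x^2 + 27*x - 27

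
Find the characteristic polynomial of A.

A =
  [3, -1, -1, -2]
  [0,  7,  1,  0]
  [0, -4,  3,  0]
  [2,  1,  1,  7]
x^4 - 20*x^3 + 150*x^2 - 500*x + 625

Expanding det(x·I − A) (e.g. by cofactor expansion or by noting that A is similar to its Jordan form J, which has the same characteristic polynomial as A) gives
  χ_A(x) = x^4 - 20*x^3 + 150*x^2 - 500*x + 625
which factors as (x - 5)^4. The eigenvalues (with algebraic multiplicities) are λ = 5 with multiplicity 4.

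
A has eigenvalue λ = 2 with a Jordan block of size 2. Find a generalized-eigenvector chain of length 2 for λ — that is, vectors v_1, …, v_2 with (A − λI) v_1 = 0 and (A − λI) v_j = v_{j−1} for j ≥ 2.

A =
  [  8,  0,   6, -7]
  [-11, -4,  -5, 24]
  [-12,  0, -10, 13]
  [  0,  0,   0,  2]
A Jordan chain for λ = 2 of length 2:
v_1 = (-1, 1, 1, 0)ᵀ
v_2 = (1, 2, 0, 1)ᵀ

Let N = A − (2)·I. We want v_2 with N^2 v_2 = 0 but N^1 v_2 ≠ 0; then v_{j-1} := N · v_j for j = 2, …, 2.

Pick v_2 = (1, 2, 0, 1)ᵀ.
Then v_1 = N · v_2 = (-1, 1, 1, 0)ᵀ.

Sanity check: (A − (2)·I) v_1 = (0, 0, 0, 0)ᵀ = 0. ✓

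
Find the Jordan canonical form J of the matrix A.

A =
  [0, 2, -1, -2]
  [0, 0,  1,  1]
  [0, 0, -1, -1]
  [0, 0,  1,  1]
J_3(0) ⊕ J_1(0)

The characteristic polynomial is
  det(x·I − A) = x^4

Eigenvalues and multiplicities (the geometric multiplicity of λ is n − rank(A − λI), which equals the number of Jordan blocks for λ):
  λ = 0: algebraic multiplicity = 4, geometric multiplicity = 2

Determining the block sizes for each eigenvalue:
  λ = 0: with am = 4 and gm = 2, the partition is not yet determined (e.g. several partitions of 4 into 2 parts exist). Let N = A − (0)·I. Computing rank(N^1) = 2, rank(N^2) = 1, rank(N^3) = 0; the number of blocks of size ≥ j is rank(N^{j−1}) − rank(N^j), giving [2, 1, 1]. So we have 1 block(s) of size 3, 1 block(s) of size 1 → block sizes [3, 1]

Assembling the blocks gives a Jordan form
J =
  [0, 1, 0, 0]
  [0, 0, 1, 0]
  [0, 0, 0, 0]
  [0, 0, 0, 0]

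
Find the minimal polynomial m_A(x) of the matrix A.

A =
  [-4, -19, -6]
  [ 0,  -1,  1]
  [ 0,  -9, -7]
x^3 + 12*x^2 + 48*x + 64

The characteristic polynomial is χ_A(x) = (x + 4)^3, so the eigenvalues are known. The minimal polynomial is
  m_A(x) = Π_λ (x − λ)^{k_λ}
where k_λ is the size of the *largest* Jordan block for λ (equivalently, the smallest k with (A − λI)^k v = 0 for every generalised eigenvector v of λ).

  λ = -4: largest Jordan block has size 3, contributing (x + 4)^3

So m_A(x) = (x + 4)^3 = x^3 + 12*x^2 + 48*x + 64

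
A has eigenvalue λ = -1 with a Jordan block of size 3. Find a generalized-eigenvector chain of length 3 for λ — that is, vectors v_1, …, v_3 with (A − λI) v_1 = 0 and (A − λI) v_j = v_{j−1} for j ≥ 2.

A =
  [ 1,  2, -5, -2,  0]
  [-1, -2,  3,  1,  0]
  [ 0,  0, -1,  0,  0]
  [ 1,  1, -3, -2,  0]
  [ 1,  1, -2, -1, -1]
A Jordan chain for λ = -1 of length 3:
v_1 = (2, -1, 0, 1, 1)ᵀ
v_2 = (-5, 3, 0, -3, -2)ᵀ
v_3 = (0, 0, 1, 0, 0)ᵀ

Let N = A − (-1)·I. We want v_3 with N^3 v_3 = 0 but N^2 v_3 ≠ 0; then v_{j-1} := N · v_j for j = 3, …, 2.

Pick v_3 = (0, 0, 1, 0, 0)ᵀ.
Then v_2 = N · v_3 = (-5, 3, 0, -3, -2)ᵀ.
Then v_1 = N · v_2 = (2, -1, 0, 1, 1)ᵀ.

Sanity check: (A − (-1)·I) v_1 = (0, 0, 0, 0, 0)ᵀ = 0. ✓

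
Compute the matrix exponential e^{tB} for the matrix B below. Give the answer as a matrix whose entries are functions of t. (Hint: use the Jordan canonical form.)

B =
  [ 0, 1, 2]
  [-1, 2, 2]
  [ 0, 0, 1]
e^{tB} =
  [-t*exp(t) + exp(t), t*exp(t), 2*t*exp(t)]
  [-t*exp(t), t*exp(t) + exp(t), 2*t*exp(t)]
  [0, 0, exp(t)]

Strategy: write B = P · J · P⁻¹ where J is a Jordan canonical form, so e^{tB} = P · e^{tJ} · P⁻¹, and e^{tJ} can be computed block-by-block.

B has Jordan form
J =
  [1, 1, 0]
  [0, 1, 0]
  [0, 0, 1]
(up to reordering of blocks).

Per-block formulas:
  For a 1×1 block at λ = 1: exp(t · [1]) = [e^(1t)].
  For a 2×2 Jordan block J_2(1): exp(t · J_2(1)) = e^(1t)·(I + t·N), where N is the 2×2 nilpotent shift.

After assembling e^{tJ} and conjugating by P, we get:

e^{tB} =
  [-t*exp(t) + exp(t), t*exp(t), 2*t*exp(t)]
  [-t*exp(t), t*exp(t) + exp(t), 2*t*exp(t)]
  [0, 0, exp(t)]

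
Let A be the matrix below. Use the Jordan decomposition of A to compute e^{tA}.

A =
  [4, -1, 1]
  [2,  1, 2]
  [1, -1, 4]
e^{tA} =
  [t*exp(3*t) + exp(3*t), -t*exp(3*t), t*exp(3*t)]
  [2*t*exp(3*t), -2*t*exp(3*t) + exp(3*t), 2*t*exp(3*t)]
  [t*exp(3*t), -t*exp(3*t), t*exp(3*t) + exp(3*t)]

Strategy: write A = P · J · P⁻¹ where J is a Jordan canonical form, so e^{tA} = P · e^{tJ} · P⁻¹, and e^{tJ} can be computed block-by-block.

A has Jordan form
J =
  [3, 1, 0]
  [0, 3, 0]
  [0, 0, 3]
(up to reordering of blocks).

Per-block formulas:
  For a 2×2 Jordan block J_2(3): exp(t · J_2(3)) = e^(3t)·(I + t·N), where N is the 2×2 nilpotent shift.
  For a 1×1 block at λ = 3: exp(t · [3]) = [e^(3t)].

After assembling e^{tJ} and conjugating by P, we get:

e^{tA} =
  [t*exp(3*t) + exp(3*t), -t*exp(3*t), t*exp(3*t)]
  [2*t*exp(3*t), -2*t*exp(3*t) + exp(3*t), 2*t*exp(3*t)]
  [t*exp(3*t), -t*exp(3*t), t*exp(3*t) + exp(3*t)]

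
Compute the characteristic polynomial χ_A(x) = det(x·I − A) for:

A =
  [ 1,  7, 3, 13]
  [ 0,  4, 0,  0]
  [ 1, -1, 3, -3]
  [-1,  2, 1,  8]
x^4 - 16*x^3 + 96*x^2 - 256*x + 256

Expanding det(x·I − A) (e.g. by cofactor expansion or by noting that A is similar to its Jordan form J, which has the same characteristic polynomial as A) gives
  χ_A(x) = x^4 - 16*x^3 + 96*x^2 - 256*x + 256
which factors as (x - 4)^4. The eigenvalues (with algebraic multiplicities) are λ = 4 with multiplicity 4.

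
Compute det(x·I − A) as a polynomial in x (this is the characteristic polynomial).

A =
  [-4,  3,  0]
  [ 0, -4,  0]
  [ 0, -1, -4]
x^3 + 12*x^2 + 48*x + 64

Expanding det(x·I − A) (e.g. by cofactor expansion or by noting that A is similar to its Jordan form J, which has the same characteristic polynomial as A) gives
  χ_A(x) = x^3 + 12*x^2 + 48*x + 64
which factors as (x + 4)^3. The eigenvalues (with algebraic multiplicities) are λ = -4 with multiplicity 3.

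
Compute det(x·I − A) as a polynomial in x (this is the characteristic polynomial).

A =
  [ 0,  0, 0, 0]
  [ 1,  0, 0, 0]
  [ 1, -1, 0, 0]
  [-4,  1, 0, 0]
x^4

Expanding det(x·I − A) (e.g. by cofactor expansion or by noting that A is similar to its Jordan form J, which has the same characteristic polynomial as A) gives
  χ_A(x) = x^4
which factors as x^4. The eigenvalues (with algebraic multiplicities) are λ = 0 with multiplicity 4.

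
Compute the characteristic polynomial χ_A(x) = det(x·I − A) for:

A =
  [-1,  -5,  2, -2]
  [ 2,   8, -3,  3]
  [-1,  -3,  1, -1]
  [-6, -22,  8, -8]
x^4

Expanding det(x·I − A) (e.g. by cofactor expansion or by noting that A is similar to its Jordan form J, which has the same characteristic polynomial as A) gives
  χ_A(x) = x^4
which factors as x^4. The eigenvalues (with algebraic multiplicities) are λ = 0 with multiplicity 4.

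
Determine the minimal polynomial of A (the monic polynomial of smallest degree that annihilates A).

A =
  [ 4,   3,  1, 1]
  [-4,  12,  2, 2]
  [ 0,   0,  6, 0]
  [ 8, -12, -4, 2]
x^2 - 12*x + 36

The characteristic polynomial is χ_A(x) = (x - 6)^4, so the eigenvalues are known. The minimal polynomial is
  m_A(x) = Π_λ (x − λ)^{k_λ}
where k_λ is the size of the *largest* Jordan block for λ (equivalently, the smallest k with (A − λI)^k v = 0 for every generalised eigenvector v of λ).

  λ = 6: largest Jordan block has size 2, contributing (x − 6)^2

So m_A(x) = (x - 6)^2 = x^2 - 12*x + 36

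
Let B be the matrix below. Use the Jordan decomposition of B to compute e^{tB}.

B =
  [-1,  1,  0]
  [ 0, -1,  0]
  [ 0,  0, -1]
e^{tB} =
  [exp(-t), t*exp(-t), 0]
  [0, exp(-t), 0]
  [0, 0, exp(-t)]

Strategy: write B = P · J · P⁻¹ where J is a Jordan canonical form, so e^{tB} = P · e^{tJ} · P⁻¹, and e^{tJ} can be computed block-by-block.

B has Jordan form
J =
  [-1,  1,  0]
  [ 0, -1,  0]
  [ 0,  0, -1]
(up to reordering of blocks).

Per-block formulas:
  For a 1×1 block at λ = -1: exp(t · [-1]) = [e^(-1t)].
  For a 2×2 Jordan block J_2(-1): exp(t · J_2(-1)) = e^(-1t)·(I + t·N), where N is the 2×2 nilpotent shift.

After assembling e^{tJ} and conjugating by P, we get:

e^{tB} =
  [exp(-t), t*exp(-t), 0]
  [0, exp(-t), 0]
  [0, 0, exp(-t)]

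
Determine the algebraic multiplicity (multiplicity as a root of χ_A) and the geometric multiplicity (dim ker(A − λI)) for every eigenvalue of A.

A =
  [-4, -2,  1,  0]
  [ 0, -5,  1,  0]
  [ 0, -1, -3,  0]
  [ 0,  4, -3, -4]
λ = -4: alg = 4, geom = 2

Step 1 — factor the characteristic polynomial to read off the algebraic multiplicities:
  χ_A(x) = (x + 4)^4

Step 2 — compute geometric multiplicities via the rank-nullity identity g(λ) = n − rank(A − λI):
  rank(A − (-4)·I) = 2, so dim ker(A − (-4)·I) = n − 2 = 2

Summary:
  λ = -4: algebraic multiplicity = 4, geometric multiplicity = 2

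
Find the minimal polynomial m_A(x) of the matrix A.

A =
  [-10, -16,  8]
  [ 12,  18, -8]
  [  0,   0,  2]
x^2 - 8*x + 12

The characteristic polynomial is χ_A(x) = (x - 6)*(x - 2)^2, so the eigenvalues are known. The minimal polynomial is
  m_A(x) = Π_λ (x − λ)^{k_λ}
where k_λ is the size of the *largest* Jordan block for λ (equivalently, the smallest k with (A − λI)^k v = 0 for every generalised eigenvector v of λ).

  λ = 2: largest Jordan block has size 1, contributing (x − 2)
  λ = 6: largest Jordan block has size 1, contributing (x − 6)

So m_A(x) = (x - 6)*(x - 2) = x^2 - 8*x + 12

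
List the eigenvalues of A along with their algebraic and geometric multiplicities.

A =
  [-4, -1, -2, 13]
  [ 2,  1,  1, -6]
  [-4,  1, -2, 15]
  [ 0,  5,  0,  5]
λ = 0: alg = 4, geom = 2

Step 1 — factor the characteristic polynomial to read off the algebraic multiplicities:
  χ_A(x) = x^4

Step 2 — compute geometric multiplicities via the rank-nullity identity g(λ) = n − rank(A − λI):
  rank(A − (0)·I) = 2, so dim ker(A − (0)·I) = n − 2 = 2

Summary:
  λ = 0: algebraic multiplicity = 4, geometric multiplicity = 2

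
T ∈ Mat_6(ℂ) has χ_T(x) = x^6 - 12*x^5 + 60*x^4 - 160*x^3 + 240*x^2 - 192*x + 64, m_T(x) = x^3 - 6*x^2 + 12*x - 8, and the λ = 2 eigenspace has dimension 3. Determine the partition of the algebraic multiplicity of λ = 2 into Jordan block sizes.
Block sizes for λ = 2: [3, 2, 1]

Step 1 — from the characteristic polynomial, algebraic multiplicity of λ = 2 is 6. From dim ker(T − (2)·I) = 3, there are exactly 3 Jordan blocks for λ = 2.
Step 2 — from the minimal polynomial, the factor (x − 2)^3 tells us the largest block for λ = 2 has size 3.
Step 3 — with total size 6, 3 blocks, and largest block 3, the block sizes (in nonincreasing order) are [3, 2, 1].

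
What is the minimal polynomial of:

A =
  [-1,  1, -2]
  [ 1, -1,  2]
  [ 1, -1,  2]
x^2

The characteristic polynomial is χ_A(x) = x^3, so the eigenvalues are known. The minimal polynomial is
  m_A(x) = Π_λ (x − λ)^{k_λ}
where k_λ is the size of the *largest* Jordan block for λ (equivalently, the smallest k with (A − λI)^k v = 0 for every generalised eigenvector v of λ).

  λ = 0: largest Jordan block has size 2, contributing (x − 0)^2

So m_A(x) = x^2 = x^2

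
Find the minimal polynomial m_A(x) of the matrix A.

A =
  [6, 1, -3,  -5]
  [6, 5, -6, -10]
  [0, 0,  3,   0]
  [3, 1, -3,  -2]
x^2 - 6*x + 9

The characteristic polynomial is χ_A(x) = (x - 3)^4, so the eigenvalues are known. The minimal polynomial is
  m_A(x) = Π_λ (x − λ)^{k_λ}
where k_λ is the size of the *largest* Jordan block for λ (equivalently, the smallest k with (A − λI)^k v = 0 for every generalised eigenvector v of λ).

  λ = 3: largest Jordan block has size 2, contributing (x − 3)^2

So m_A(x) = (x - 3)^2 = x^2 - 6*x + 9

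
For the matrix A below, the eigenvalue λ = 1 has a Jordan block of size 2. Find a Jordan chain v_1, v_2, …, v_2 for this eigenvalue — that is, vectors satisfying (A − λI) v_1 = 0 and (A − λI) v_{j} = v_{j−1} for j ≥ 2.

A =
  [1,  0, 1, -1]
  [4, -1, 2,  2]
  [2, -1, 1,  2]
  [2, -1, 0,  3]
A Jordan chain for λ = 1 of length 2:
v_1 = (0, 4, 2, 2)ᵀ
v_2 = (1, 0, 0, 0)ᵀ

Let N = A − (1)·I. We want v_2 with N^2 v_2 = 0 but N^1 v_2 ≠ 0; then v_{j-1} := N · v_j for j = 2, …, 2.

Pick v_2 = (1, 0, 0, 0)ᵀ.
Then v_1 = N · v_2 = (0, 4, 2, 2)ᵀ.

Sanity check: (A − (1)·I) v_1 = (0, 0, 0, 0)ᵀ = 0. ✓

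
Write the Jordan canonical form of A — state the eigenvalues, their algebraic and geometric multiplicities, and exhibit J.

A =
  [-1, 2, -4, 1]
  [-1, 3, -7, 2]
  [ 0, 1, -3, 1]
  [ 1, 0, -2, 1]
J_2(0) ⊕ J_2(0)

The characteristic polynomial is
  det(x·I − A) = x^4

Eigenvalues and multiplicities (the geometric multiplicity of λ is n − rank(A − λI), which equals the number of Jordan blocks for λ):
  λ = 0: algebraic multiplicity = 4, geometric multiplicity = 2

Determining the block sizes for each eigenvalue:
  λ = 0: with am = 4 and gm = 2, the partition is not yet determined (e.g. several partitions of 4 into 2 parts exist). Let N = A − (0)·I. Computing rank(N^1) = 2, rank(N^2) = 0; the number of blocks of size ≥ j is rank(N^{j−1}) − rank(N^j), giving [2, 2]. So we have 2 block(s) of size 2 → block sizes [2, 2]

Assembling the blocks gives a Jordan form
J =
  [0, 1, 0, 0]
  [0, 0, 0, 0]
  [0, 0, 0, 1]
  [0, 0, 0, 0]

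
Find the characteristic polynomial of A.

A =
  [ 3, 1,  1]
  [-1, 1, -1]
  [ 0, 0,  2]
x^3 - 6*x^2 + 12*x - 8

Expanding det(x·I − A) (e.g. by cofactor expansion or by noting that A is similar to its Jordan form J, which has the same characteristic polynomial as A) gives
  χ_A(x) = x^3 - 6*x^2 + 12*x - 8
which factors as (x - 2)^3. The eigenvalues (with algebraic multiplicities) are λ = 2 with multiplicity 3.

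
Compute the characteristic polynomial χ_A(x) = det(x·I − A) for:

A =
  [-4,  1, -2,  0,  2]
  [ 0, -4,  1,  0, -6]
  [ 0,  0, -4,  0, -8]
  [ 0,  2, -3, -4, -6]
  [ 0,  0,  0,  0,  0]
x^5 + 16*x^4 + 96*x^3 + 256*x^2 + 256*x

Expanding det(x·I − A) (e.g. by cofactor expansion or by noting that A is similar to its Jordan form J, which has the same characteristic polynomial as A) gives
  χ_A(x) = x^5 + 16*x^4 + 96*x^3 + 256*x^2 + 256*x
which factors as x*(x + 4)^4. The eigenvalues (with algebraic multiplicities) are λ = -4 with multiplicity 4, λ = 0 with multiplicity 1.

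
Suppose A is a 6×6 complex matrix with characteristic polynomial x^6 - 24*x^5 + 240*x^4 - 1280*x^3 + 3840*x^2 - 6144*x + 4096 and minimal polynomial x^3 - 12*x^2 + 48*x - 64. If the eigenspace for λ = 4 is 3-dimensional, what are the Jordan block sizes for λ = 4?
Block sizes for λ = 4: [3, 2, 1]

Step 1 — from the characteristic polynomial, algebraic multiplicity of λ = 4 is 6. From dim ker(A − (4)·I) = 3, there are exactly 3 Jordan blocks for λ = 4.
Step 2 — from the minimal polynomial, the factor (x − 4)^3 tells us the largest block for λ = 4 has size 3.
Step 3 — with total size 6, 3 blocks, and largest block 3, the block sizes (in nonincreasing order) are [3, 2, 1].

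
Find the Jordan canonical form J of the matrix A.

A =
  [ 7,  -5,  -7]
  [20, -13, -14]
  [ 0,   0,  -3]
J_2(-3) ⊕ J_1(-3)

The characteristic polynomial is
  det(x·I − A) = x^3 + 9*x^2 + 27*x + 27 = (x + 3)^3

Eigenvalues and multiplicities (the geometric multiplicity of λ is n − rank(A − λI), which equals the number of Jordan blocks for λ):
  λ = -3: algebraic multiplicity = 3, geometric multiplicity = 2

Determining the block sizes for each eigenvalue:
  λ = -3: 2 blocks summing to 3 forces exactly one block of size 2 and the rest size 1 → block sizes [2, 1]

Assembling the blocks gives a Jordan form
J =
  [-3,  1,  0]
  [ 0, -3,  0]
  [ 0,  0, -3]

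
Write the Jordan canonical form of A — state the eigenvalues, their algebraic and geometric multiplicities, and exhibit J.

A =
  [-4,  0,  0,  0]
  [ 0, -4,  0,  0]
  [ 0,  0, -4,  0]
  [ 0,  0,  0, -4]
J_1(-4) ⊕ J_1(-4) ⊕ J_1(-4) ⊕ J_1(-4)

The characteristic polynomial is
  det(x·I − A) = x^4 + 16*x^3 + 96*x^2 + 256*x + 256 = (x + 4)^4

Eigenvalues and multiplicities (the geometric multiplicity of λ is n − rank(A − λI), which equals the number of Jordan blocks for λ):
  λ = -4: algebraic multiplicity = 4, geometric multiplicity = 4

Determining the block sizes for each eigenvalue:
  λ = -4: gm = am = 4, so every block has size 1 → block sizes [1, 1, 1, 1]

Assembling the blocks gives a Jordan form
J =
  [-4,  0,  0,  0]
  [ 0, -4,  0,  0]
  [ 0,  0, -4,  0]
  [ 0,  0,  0, -4]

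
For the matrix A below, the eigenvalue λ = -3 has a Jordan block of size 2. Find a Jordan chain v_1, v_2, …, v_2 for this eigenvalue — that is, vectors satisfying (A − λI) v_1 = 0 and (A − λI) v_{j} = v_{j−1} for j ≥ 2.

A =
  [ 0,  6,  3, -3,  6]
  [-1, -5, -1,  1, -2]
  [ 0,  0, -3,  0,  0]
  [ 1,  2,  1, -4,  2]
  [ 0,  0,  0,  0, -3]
A Jordan chain for λ = -3 of length 2:
v_1 = (3, -1, 0, 1, 0)ᵀ
v_2 = (1, 0, 0, 0, 0)ᵀ

Let N = A − (-3)·I. We want v_2 with N^2 v_2 = 0 but N^1 v_2 ≠ 0; then v_{j-1} := N · v_j for j = 2, …, 2.

Pick v_2 = (1, 0, 0, 0, 0)ᵀ.
Then v_1 = N · v_2 = (3, -1, 0, 1, 0)ᵀ.

Sanity check: (A − (-3)·I) v_1 = (0, 0, 0, 0, 0)ᵀ = 0. ✓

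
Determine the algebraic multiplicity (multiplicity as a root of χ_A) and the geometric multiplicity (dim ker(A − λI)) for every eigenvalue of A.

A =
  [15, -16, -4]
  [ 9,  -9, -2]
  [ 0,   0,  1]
λ = 1: alg = 1, geom = 1; λ = 3: alg = 2, geom = 1

Step 1 — factor the characteristic polynomial to read off the algebraic multiplicities:
  χ_A(x) = (x - 3)^2*(x - 1)

Step 2 — compute geometric multiplicities via the rank-nullity identity g(λ) = n − rank(A − λI):
  rank(A − (1)·I) = 2, so dim ker(A − (1)·I) = n − 2 = 1
  rank(A − (3)·I) = 2, so dim ker(A − (3)·I) = n − 2 = 1

Summary:
  λ = 1: algebraic multiplicity = 1, geometric multiplicity = 1
  λ = 3: algebraic multiplicity = 2, geometric multiplicity = 1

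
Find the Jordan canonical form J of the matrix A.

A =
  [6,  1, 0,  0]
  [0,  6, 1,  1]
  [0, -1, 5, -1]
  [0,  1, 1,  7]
J_3(6) ⊕ J_1(6)

The characteristic polynomial is
  det(x·I − A) = x^4 - 24*x^3 + 216*x^2 - 864*x + 1296 = (x - 6)^4

Eigenvalues and multiplicities (the geometric multiplicity of λ is n − rank(A − λI), which equals the number of Jordan blocks for λ):
  λ = 6: algebraic multiplicity = 4, geometric multiplicity = 2

Determining the block sizes for each eigenvalue:
  λ = 6: with am = 4 and gm = 2, the partition is not yet determined (e.g. several partitions of 4 into 2 parts exist). Let N = A − (6)·I. Computing rank(N^1) = 2, rank(N^2) = 1, rank(N^3) = 0; the number of blocks of size ≥ j is rank(N^{j−1}) − rank(N^j), giving [2, 1, 1]. So we have 1 block(s) of size 3, 1 block(s) of size 1 → block sizes [3, 1]

Assembling the blocks gives a Jordan form
J =
  [6, 1, 0, 0]
  [0, 6, 1, 0]
  [0, 0, 6, 0]
  [0, 0, 0, 6]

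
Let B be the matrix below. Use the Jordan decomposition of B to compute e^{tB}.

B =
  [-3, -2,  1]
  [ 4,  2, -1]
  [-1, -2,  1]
e^{tB} =
  [1 - 3*t, -2*t, t]
  [-3*t^2/2 + 4*t, -t^2 + 2*t + 1, t^2/2 - t]
  [-3*t^2 - t, -2*t^2 - 2*t, t^2 + t + 1]

Strategy: write B = P · J · P⁻¹ where J is a Jordan canonical form, so e^{tB} = P · e^{tJ} · P⁻¹, and e^{tJ} can be computed block-by-block.

B has Jordan form
J =
  [0, 1, 0]
  [0, 0, 1]
  [0, 0, 0]
(up to reordering of blocks).

Per-block formulas:
  For a 3×3 Jordan block J_3(0): exp(t · J_3(0)) = e^(0t)·(I + t·N + (t^2/2)·N^2), where N is the 3×3 nilpotent shift.

After assembling e^{tJ} and conjugating by P, we get:

e^{tB} =
  [1 - 3*t, -2*t, t]
  [-3*t^2/2 + 4*t, -t^2 + 2*t + 1, t^2/2 - t]
  [-3*t^2 - t, -2*t^2 - 2*t, t^2 + t + 1]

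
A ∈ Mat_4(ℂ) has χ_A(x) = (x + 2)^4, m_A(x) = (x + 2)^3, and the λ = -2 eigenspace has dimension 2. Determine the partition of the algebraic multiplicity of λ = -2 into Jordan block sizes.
Block sizes for λ = -2: [3, 1]

Step 1 — from the characteristic polynomial, algebraic multiplicity of λ = -2 is 4. From dim ker(A − (-2)·I) = 2, there are exactly 2 Jordan blocks for λ = -2.
Step 2 — from the minimal polynomial, the factor (x + 2)^3 tells us the largest block for λ = -2 has size 3.
Step 3 — with total size 4, 2 blocks, and largest block 3, the block sizes (in nonincreasing order) are [3, 1].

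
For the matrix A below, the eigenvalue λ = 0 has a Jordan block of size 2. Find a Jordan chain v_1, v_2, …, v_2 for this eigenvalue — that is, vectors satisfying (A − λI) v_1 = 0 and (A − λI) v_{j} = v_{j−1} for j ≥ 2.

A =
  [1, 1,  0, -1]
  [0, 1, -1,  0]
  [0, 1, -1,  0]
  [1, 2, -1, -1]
A Jordan chain for λ = 0 of length 2:
v_1 = (1, 0, 0, 1)ᵀ
v_2 = (1, 0, 0, 0)ᵀ

Let N = A − (0)·I. We want v_2 with N^2 v_2 = 0 but N^1 v_2 ≠ 0; then v_{j-1} := N · v_j for j = 2, …, 2.

Pick v_2 = (1, 0, 0, 0)ᵀ.
Then v_1 = N · v_2 = (1, 0, 0, 1)ᵀ.

Sanity check: (A − (0)·I) v_1 = (0, 0, 0, 0)ᵀ = 0. ✓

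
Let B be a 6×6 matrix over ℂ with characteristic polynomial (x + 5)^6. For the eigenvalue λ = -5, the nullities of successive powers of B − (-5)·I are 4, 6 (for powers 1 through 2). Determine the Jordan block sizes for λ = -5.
Block sizes for λ = -5: [2, 2, 1, 1]

From the dimensions of kernels of powers, the number of Jordan blocks of size at least j is d_j − d_{j−1} where d_j = dim ker(N^j) (with d_0 = 0). Computing the differences gives [4, 2].
The number of blocks of size exactly k is (#blocks of size ≥ k) − (#blocks of size ≥ k + 1), so the partition is: 2 block(s) of size 1, 2 block(s) of size 2.
In nonincreasing order the block sizes are [2, 2, 1, 1].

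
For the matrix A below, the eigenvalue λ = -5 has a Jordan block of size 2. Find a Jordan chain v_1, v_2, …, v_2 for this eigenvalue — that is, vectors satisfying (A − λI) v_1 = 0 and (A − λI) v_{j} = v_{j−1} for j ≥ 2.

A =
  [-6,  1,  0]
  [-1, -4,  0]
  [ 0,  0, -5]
A Jordan chain for λ = -5 of length 2:
v_1 = (-1, -1, 0)ᵀ
v_2 = (1, 0, 0)ᵀ

Let N = A − (-5)·I. We want v_2 with N^2 v_2 = 0 but N^1 v_2 ≠ 0; then v_{j-1} := N · v_j for j = 2, …, 2.

Pick v_2 = (1, 0, 0)ᵀ.
Then v_1 = N · v_2 = (-1, -1, 0)ᵀ.

Sanity check: (A − (-5)·I) v_1 = (0, 0, 0)ᵀ = 0. ✓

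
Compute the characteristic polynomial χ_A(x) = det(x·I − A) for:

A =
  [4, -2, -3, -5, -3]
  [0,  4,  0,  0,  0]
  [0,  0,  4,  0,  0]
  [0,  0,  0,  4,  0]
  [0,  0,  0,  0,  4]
x^5 - 20*x^4 + 160*x^3 - 640*x^2 + 1280*x - 1024

Expanding det(x·I − A) (e.g. by cofactor expansion or by noting that A is similar to its Jordan form J, which has the same characteristic polynomial as A) gives
  χ_A(x) = x^5 - 20*x^4 + 160*x^3 - 640*x^2 + 1280*x - 1024
which factors as (x - 4)^5. The eigenvalues (with algebraic multiplicities) are λ = 4 with multiplicity 5.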